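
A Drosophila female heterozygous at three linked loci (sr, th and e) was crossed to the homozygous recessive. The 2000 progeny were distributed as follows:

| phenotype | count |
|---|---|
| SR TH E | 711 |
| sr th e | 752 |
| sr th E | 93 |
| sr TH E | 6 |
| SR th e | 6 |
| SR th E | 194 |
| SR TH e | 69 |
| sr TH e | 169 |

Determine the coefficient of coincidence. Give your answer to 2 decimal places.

The two most frequent reciprocal classes, SR TH E and sr th e, are the parental types, so the F1 was SR TH E / sr th e.
The two rarest classes, sr TH E and SR th e, are the double crossovers. Comparing them with the parentals, only the sr allele has switched, so sr is the middle locus and the order is e – sr – th.
e–sr: (162 + 12)/2000 = 0.0870; sr–th: (363 + 12)/2000 = 0.1875.
Expected DCO frequency = 0.0870 × 0.1875 ≈ 0.01631; observed = 12/2000 ≈ 0.00600.
Coefficient of coincidence = 0.00600/0.01631 ≈ 0.37.

0.37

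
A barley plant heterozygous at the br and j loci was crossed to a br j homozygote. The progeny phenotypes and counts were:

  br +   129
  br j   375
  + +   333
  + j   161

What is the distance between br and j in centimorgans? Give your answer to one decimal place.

29.1 centimorgans

The two most frequent classes, + + (333) and br j (375), are the parental types, so the F1 was + + / br j.
The recombinant classes are + j and br +: 161 + 129 = 290.
Recombination frequency = 290/998 = 0.2906 ≈ 29.1%, i.e. 29.1 centimorgans.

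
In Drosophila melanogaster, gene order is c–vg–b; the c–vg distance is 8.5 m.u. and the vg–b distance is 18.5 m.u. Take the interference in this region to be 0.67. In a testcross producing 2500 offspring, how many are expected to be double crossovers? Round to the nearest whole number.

Map distances give recombination frequencies of 0.085 and 0.185 for the two intervals.
With interference 0.67 (so coincidence = 0.33), expected double-crossover frequency = 0.085 × 0.185 × 0.33 = 0.00519.
Expected number = 0.00519 × 2500 = 12.97 ≈ 13.

13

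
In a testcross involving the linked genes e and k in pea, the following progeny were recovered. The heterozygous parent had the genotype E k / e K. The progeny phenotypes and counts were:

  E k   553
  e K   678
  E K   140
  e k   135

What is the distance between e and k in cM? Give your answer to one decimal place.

The recombinant classes are E K and e k: 140 + 135 = 275.
Recombination frequency = 275/1506 = 0.1826 ≈ 18.3%, i.e. 18.3 cM.

18.3 cM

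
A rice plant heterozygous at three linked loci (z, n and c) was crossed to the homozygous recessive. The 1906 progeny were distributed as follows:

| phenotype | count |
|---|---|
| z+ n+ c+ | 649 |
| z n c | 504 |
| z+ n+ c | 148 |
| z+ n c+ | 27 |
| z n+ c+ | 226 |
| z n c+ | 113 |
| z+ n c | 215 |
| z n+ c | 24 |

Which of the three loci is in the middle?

n

The two most frequent reciprocal classes, z n c and z+ n+ c+, are the parental types, so the F1 was z n c / z+ n+ c+.
The two rarest classes, z n+ c and z+ n c+, are the double crossovers. Comparing them with the parentals, only the n allele has switched, so n is the middle locus and the order is z – n – c.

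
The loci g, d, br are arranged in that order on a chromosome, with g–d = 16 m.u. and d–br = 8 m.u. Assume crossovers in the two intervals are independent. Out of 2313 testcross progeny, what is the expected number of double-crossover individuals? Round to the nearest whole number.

Map distances give recombination frequencies of 0.160 and 0.080 for the two intervals.
With no interference, expected double-crossover frequency = 0.160 × 0.080 = 0.01280.
Expected number = 0.01280 × 2313 = 29.61 ≈ 30.

30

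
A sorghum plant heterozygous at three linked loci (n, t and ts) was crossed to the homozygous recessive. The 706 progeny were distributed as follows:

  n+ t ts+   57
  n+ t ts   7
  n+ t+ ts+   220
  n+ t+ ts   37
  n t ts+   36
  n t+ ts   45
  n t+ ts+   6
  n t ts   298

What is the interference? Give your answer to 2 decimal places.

0.07

The two most frequent reciprocal classes, n+ t+ ts+ and n t ts, are the parental types, so the F1 was n+ t+ ts+ / n t ts.
The two rarest classes, n t+ ts+ and n+ t ts, are the double crossovers. Comparing them with the parentals, only the n allele has switched, so n is the middle locus and the order is t – n – ts.
t–n: (102 + 13)/706 = 0.1629; n–ts: (73 + 13)/706 = 0.1218.
Expected DCO frequency = 0.1629 × 0.1218 ≈ 0.01984; observed = 13/706 ≈ 0.01841.
Coefficient of coincidence = 0.01841/0.01984 ≈ 0.93; interference = 1 − 0.93 = 0.07.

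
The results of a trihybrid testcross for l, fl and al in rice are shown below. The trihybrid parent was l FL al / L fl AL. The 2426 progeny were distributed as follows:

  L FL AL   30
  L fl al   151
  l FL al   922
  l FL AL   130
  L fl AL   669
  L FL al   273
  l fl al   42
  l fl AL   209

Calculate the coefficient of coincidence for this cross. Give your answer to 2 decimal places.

0.89

The two rarest classes, l fl al and L FL AL, are the double crossovers. Comparing them with the parentals, only the fl allele has switched, so fl is the middle locus and the order is al – fl – l.
al–fl: (281 + 72)/2426 = 0.1455; fl–l: (482 + 72)/2426 = 0.2284.
Expected DCO frequency = 0.1455 × 0.2284 ≈ 0.03323; observed = 72/2426 ≈ 0.02968.
Coefficient of coincidence = 0.02968/0.03323 ≈ 0.89.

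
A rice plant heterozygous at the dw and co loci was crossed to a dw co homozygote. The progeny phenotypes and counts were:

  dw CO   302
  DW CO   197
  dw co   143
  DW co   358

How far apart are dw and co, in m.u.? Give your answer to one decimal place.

34.0 m.u.

The two most frequent classes, DW co (358) and dw CO (302), are the parental types, so the F1 was DW co / dw CO.
The recombinant classes are DW CO and dw co: 197 + 143 = 340.
Recombination frequency = 340/1000 = 0.3400 ≈ 34.0%, i.e. 34.0 m.u.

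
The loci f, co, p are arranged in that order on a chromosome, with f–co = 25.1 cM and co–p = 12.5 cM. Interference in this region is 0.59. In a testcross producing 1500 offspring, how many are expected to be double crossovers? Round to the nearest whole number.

Map distances give recombination frequencies of 0.251 and 0.125 for the two intervals.
With interference 0.59 (so coincidence = 0.41), expected double-crossover frequency = 0.251 × 0.125 × 0.41 = 0.01286.
Expected number = 0.01286 × 1500 = 19.30 ≈ 19.

19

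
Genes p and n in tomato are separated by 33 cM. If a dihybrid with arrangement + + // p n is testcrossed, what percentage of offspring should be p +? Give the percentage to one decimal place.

A map distance of 33 cM corresponds to a recombination frequency of 0.330.
The F1 is + + / p n, so p + is a recombinant gamete class with expected frequency r/2 = 0.330/2 = 0.1650.
That is 0.1650 = 16.5% of the progeny.

16.5%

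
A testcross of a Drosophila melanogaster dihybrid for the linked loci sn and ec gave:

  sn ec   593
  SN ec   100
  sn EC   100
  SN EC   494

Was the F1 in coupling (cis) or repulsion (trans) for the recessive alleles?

cis

The two most frequent classes are SN EC (494) and sn ec (593); these are the parental (non-recombinant) types.
So the F1 carried SN EC on one chromosome and sn ec on the other — the recessive alleles are on the same chromosome (cis / coupling).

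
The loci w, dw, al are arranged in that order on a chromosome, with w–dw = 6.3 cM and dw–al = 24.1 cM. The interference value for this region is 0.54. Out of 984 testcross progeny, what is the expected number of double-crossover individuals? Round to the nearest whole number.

7

Map distances give recombination frequencies of 0.063 and 0.241 for the two intervals.
With interference 0.54 (so coincidence = 0.46), expected double-crossover frequency = 0.063 × 0.241 × 0.46 = 0.00698.
Expected number = 0.00698 × 984 = 6.87 ≈ 7.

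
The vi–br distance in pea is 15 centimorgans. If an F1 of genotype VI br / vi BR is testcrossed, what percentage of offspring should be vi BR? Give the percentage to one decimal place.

42.5%

A map distance of 15 centimorgans corresponds to a recombination frequency of 0.150.
The F1 is VI br / vi BR, so vi BR is a parental gamete class with expected frequency (1 − r)/2 = 0.850/2 = 0.4250.
That is 0.4250 = 42.5% of the progeny.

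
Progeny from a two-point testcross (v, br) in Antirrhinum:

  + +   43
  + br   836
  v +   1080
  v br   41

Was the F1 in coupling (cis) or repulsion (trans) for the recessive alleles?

trans

The two most frequent classes are + br (836) and v + (1080); these are the parental (non-recombinant) types.
So the F1 carried + br on one chromosome and v + on the other — the recessive alleles are on opposite chromosomes (trans / repulsion).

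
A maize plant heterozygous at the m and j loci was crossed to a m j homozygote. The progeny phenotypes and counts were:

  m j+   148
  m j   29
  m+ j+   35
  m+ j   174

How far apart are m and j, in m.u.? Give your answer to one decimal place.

16.6 m.u.

The two most frequent classes, m+ j (174) and m j+ (148), are the parental types, so the F1 was m+ j / m j+.
The recombinant classes are m+ j+ and m j: 35 + 29 = 64.
Recombination frequency = 64/386 = 0.1658 ≈ 16.6%, i.e. 16.6 m.u.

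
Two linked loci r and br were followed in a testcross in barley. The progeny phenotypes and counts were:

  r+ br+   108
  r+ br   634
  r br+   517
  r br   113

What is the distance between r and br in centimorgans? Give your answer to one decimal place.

16.1 centimorgans

The two most frequent classes, r+ br (634) and r br+ (517), are the parental types, so the F1 was r+ br / r br+.
The recombinant classes are r+ br+ and r br: 108 + 113 = 221.
Recombination frequency = 221/1372 = 0.1611 ≈ 16.1%, i.e. 16.1 centimorgans.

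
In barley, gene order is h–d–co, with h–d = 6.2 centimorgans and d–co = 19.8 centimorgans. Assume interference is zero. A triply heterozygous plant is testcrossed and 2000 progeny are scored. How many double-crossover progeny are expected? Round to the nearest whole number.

Map distances give recombination frequencies of 0.062 and 0.198 for the two intervals.
With no interference, expected double-crossover frequency = 0.062 × 0.198 = 0.01228.
Expected number = 0.01228 × 2000 = 24.55 ≈ 25.

25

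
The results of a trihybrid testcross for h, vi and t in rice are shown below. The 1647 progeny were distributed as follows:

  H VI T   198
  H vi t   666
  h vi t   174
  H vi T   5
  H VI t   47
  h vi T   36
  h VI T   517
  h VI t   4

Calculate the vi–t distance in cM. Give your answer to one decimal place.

The two most frequent reciprocal classes, h VI T and H vi t, are the parental types, so the F1 was h VI T / H vi t.
The two rarest classes, h VI t and H vi T, are the double crossovers. Comparing them with the parentals, only the t allele has switched, so t is the middle locus and the order is vi – t – h.
Crossovers in the vi–t interval produce the single-crossover classes h vi T and H VI t (36 + 47 = 83) plus the double crossovers (9).
RF(vi–t) = (83 + 9) / 1647 = 92/1647 = 0.0559 → 5.6 cM.

5.6 cM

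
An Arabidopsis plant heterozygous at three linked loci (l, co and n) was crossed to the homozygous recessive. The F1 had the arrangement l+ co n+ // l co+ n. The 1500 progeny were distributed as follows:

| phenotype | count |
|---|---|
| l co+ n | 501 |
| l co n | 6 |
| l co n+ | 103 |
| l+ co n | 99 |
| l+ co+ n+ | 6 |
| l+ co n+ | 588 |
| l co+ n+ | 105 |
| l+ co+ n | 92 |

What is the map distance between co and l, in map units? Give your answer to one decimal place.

13.8 map units

The two rarest classes, l+ co+ n+ and l co n, are the double crossovers. Comparing them with the parentals, only the co allele has switched, so co is the middle locus and the order is l – co – n.
Crossovers in the l–co interval produce the single-crossover classes l co n+ and l+ co+ n (103 + 92 = 195) plus the double crossovers (12).
RF(l–co) = (195 + 12) / 1500 = 207/1500 = 0.1380 → 13.8 map units.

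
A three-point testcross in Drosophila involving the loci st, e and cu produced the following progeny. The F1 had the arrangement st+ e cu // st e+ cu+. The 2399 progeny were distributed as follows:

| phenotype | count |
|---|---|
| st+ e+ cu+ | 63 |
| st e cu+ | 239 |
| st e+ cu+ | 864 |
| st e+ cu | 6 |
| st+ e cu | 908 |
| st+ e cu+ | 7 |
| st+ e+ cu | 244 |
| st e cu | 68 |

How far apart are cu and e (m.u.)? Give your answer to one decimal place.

20.7 m.u.

The two rarest classes, st+ e cu+ and st e+ cu, are the double crossovers. Comparing them with the parentals, only the cu allele has switched, so cu is the middle locus and the order is st – cu – e.
Crossovers in the cu–e interval produce the single-crossover classes st+ e+ cu and st e cu+ (244 + 239 = 483) plus the double crossovers (13).
RF(cu–e) = (483 + 13) / 2399 = 496/2399 = 0.2068 → 20.7 m.u.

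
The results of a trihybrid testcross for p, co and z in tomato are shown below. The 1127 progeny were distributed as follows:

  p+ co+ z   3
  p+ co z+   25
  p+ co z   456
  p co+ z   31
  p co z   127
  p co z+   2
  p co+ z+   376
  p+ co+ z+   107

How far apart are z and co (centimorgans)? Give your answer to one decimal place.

The two most frequent reciprocal classes, p co+ z+ and p+ co z, are the parental types, so the F1 was p co+ z+ / p+ co z.
The two rarest classes, p co z+ and p+ co+ z, are the double crossovers. Comparing them with the parentals, only the co allele has switched, so co is the middle locus and the order is z – co – p.
Crossovers in the z–co interval produce the single-crossover classes p co+ z and p+ co z+ (31 + 25 = 56) plus the double crossovers (5).
RF(z–co) = (56 + 5) / 1127 = 61/1127 = 0.0541 → 5.4 centimorgans.

5.4 centimorgans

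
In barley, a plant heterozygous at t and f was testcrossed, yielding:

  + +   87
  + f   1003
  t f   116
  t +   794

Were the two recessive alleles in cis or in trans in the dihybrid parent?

trans

The two most frequent classes are + f (1003) and t + (794); these are the parental (non-recombinant) types.
So the F1 carried + f on one chromosome and t + on the other — the recessive alleles are on opposite chromosomes (trans / repulsion).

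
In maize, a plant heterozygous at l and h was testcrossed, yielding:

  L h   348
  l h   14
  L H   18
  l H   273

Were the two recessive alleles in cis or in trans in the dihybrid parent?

The two most frequent classes are L h (348) and l H (273); these are the parental (non-recombinant) types.
So the F1 carried L h on one chromosome and l H on the other — the recessive alleles are on opposite chromosomes (trans / repulsion).

trans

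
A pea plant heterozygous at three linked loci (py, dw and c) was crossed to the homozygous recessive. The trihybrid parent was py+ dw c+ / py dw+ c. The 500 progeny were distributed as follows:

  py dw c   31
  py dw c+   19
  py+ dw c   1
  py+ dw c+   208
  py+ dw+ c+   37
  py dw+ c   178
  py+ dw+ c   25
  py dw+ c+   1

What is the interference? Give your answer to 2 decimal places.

0.69

The two rarest classes, py+ dw c and py dw+ c+, are the double crossovers. Comparing them with the parentals, only the c allele has switched, so c is the middle locus and the order is dw – c – py.
dw–c: (68 + 2)/500 = 0.1400; c–py: (44 + 2)/500 = 0.0920.
Expected DCO frequency = 0.1400 × 0.0920 ≈ 0.01288; observed = 2/500 ≈ 0.00400.
Coefficient of coincidence = 0.00400/0.01288 ≈ 0.31; interference = 1 − 0.31 = 0.69.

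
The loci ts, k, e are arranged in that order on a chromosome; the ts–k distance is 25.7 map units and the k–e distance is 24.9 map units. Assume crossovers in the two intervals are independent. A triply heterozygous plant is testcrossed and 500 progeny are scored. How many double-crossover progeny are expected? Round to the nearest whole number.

32

Map distances give recombination frequencies of 0.257 and 0.249 for the two intervals.
With no interference, expected double-crossover frequency = 0.257 × 0.249 = 0.06399.
Expected number = 0.06399 × 500 = 32.00 ≈ 32.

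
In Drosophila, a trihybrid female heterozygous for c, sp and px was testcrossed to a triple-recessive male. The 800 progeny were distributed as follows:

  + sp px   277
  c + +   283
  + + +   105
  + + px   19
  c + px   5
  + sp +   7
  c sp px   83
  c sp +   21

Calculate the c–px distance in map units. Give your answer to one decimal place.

The two most frequent reciprocal classes, c + + and + sp px, are the parental types, so the F1 was c + + / + sp px.
The two rarest classes, c + px and + sp +, are the double crossovers. Comparing them with the parentals, only the px allele has switched, so px is the middle locus and the order is c – px – sp.
Crossovers in the c–px interval produce the single-crossover classes + + + and c sp px (105 + 83 = 188) plus the double crossovers (12).
RF(c–px) = (188 + 12) / 800 = 200/800 = 0.2500 → 25.0 map units.

25.0 map units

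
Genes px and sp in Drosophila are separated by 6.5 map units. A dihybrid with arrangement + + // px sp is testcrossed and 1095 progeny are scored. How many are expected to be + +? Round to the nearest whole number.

512

A map distance of 6.5 map units corresponds to a recombination frequency of 0.065.
The F1 is + + / px sp, so + + is a parental gamete class with expected frequency (1 − r)/2 = 0.935/2 = 0.4675.
Expected number = 0.4675 × 1095 = 511.91 ≈ 512.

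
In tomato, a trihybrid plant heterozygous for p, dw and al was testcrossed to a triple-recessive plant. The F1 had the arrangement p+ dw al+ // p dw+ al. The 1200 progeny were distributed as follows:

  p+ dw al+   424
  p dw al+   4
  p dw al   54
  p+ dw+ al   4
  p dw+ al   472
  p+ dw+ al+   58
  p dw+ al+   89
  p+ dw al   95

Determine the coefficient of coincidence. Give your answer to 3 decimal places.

0.417

The two rarest classes, p dw al+ and p+ dw+ al, are the double crossovers. Comparing them with the parentals, only the p allele has switched, so p is the middle locus and the order is dw – p – al.
dw–p: (112 + 8)/1200 = 0.1000; p–al: (184 + 8)/1200 = 0.1600.
Expected DCO frequency = 0.1000 × 0.1600 ≈ 0.01600; observed = 8/1200 ≈ 0.00667.
Coefficient of coincidence = 0.00667/0.01600 ≈ 0.417.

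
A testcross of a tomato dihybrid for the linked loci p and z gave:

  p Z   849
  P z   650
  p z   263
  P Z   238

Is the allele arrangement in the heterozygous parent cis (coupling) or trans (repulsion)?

trans

The two most frequent classes are P z (650) and p Z (849); these are the parental (non-recombinant) types.
So the F1 carried P z on one chromosome and p Z on the other — the recessive alleles are on opposite chromosomes (trans / repulsion).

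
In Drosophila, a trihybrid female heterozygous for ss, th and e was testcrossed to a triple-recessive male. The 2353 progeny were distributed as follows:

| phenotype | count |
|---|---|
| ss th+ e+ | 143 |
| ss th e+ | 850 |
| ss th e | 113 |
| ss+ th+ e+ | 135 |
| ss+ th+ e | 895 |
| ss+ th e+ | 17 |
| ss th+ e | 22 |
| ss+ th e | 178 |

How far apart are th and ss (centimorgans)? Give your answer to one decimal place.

The two most frequent reciprocal classes, ss th e+ and ss+ th+ e, are the parental types, so the F1 was ss th e+ / ss+ th+ e.
The two rarest classes, ss+ th e+ and ss th+ e, are the double crossovers. Comparing them with the parentals, only the ss allele has switched, so ss is the middle locus and the order is e – ss – th.
Crossovers in the ss–th interval produce the single-crossover classes ss th+ e+ and ss+ th e (143 + 178 = 321) plus the double crossovers (39).
RF(ss–th) = (321 + 39) / 2353 = 360/2353 = 0.1530 → 15.3 centimorgans.

15.3 centimorgans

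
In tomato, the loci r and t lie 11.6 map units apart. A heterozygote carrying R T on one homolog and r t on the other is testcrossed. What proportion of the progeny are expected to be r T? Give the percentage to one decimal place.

A map distance of 11.6 map units corresponds to a recombination frequency of 0.116.
The F1 is R T / r t, so r T is a recombinant gamete class with expected frequency r/2 = 0.116/2 = 0.0580.
That is 0.0580 = 5.8% of the progeny.

5.8%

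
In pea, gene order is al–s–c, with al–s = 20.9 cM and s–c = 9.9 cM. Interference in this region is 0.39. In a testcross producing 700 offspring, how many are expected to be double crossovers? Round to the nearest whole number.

9

Map distances give recombination frequencies of 0.209 and 0.099 for the two intervals.
With interference 0.39 (so coincidence = 0.61), expected double-crossover frequency = 0.209 × 0.099 × 0.61 = 0.01262.
Expected number = 0.01262 × 700 = 8.84 ≈ 9.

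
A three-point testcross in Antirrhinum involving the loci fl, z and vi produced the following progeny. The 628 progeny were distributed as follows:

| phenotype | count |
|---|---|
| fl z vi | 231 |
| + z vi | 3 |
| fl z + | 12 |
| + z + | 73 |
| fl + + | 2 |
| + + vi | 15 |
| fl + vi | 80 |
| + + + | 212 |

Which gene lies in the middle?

The two most frequent reciprocal classes, + + + and fl z vi, are the parental types, so the F1 was + + + / fl z vi.
The two rarest classes, fl + + and + z vi, are the double crossovers. Comparing them with the parentals, only the fl allele has switched, so fl is the middle locus and the order is vi – fl – z.

fl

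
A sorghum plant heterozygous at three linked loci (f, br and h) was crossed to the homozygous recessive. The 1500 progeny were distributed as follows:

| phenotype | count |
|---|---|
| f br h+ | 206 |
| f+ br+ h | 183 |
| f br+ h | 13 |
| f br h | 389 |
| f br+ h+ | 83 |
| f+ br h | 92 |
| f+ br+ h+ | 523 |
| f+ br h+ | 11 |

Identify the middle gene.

br

The two most frequent reciprocal classes, f+ br+ h+ and f br h, are the parental types, so the F1 was f+ br+ h+ / f br h.
The two rarest classes, f+ br h+ and f br+ h, are the double crossovers. Comparing them with the parentals, only the br allele has switched, so br is the middle locus and the order is h – br – f.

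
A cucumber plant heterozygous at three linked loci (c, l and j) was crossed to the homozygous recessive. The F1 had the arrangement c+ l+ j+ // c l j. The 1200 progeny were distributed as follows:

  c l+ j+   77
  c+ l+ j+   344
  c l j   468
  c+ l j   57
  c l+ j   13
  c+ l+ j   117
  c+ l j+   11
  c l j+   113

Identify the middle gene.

The two rarest classes, c+ l j+ and c l+ j, are the double crossovers. Comparing them with the parentals, only the l allele has switched, so l is the middle locus and the order is c – l – j.

l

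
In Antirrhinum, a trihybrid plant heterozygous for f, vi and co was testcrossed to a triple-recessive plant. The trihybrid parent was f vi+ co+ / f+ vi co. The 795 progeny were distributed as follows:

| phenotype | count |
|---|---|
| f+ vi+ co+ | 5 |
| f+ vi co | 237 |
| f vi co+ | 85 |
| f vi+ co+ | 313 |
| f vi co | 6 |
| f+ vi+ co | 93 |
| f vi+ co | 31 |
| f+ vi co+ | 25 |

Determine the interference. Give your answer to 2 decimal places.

The two rarest classes, f+ vi+ co+ and f vi co, are the double crossovers. Comparing them with the parentals, only the f allele has switched, so f is the middle locus and the order is vi – f – co.
vi–f: (178 + 11)/795 = 0.2377; f–co: (56 + 11)/795 = 0.0843.
Expected DCO frequency = 0.2377 × 0.0843 ≈ 0.02004; observed = 11/795 ≈ 0.01384.
Coefficient of coincidence = 0.01384/0.02004 ≈ 0.69; interference = 1 − 0.69 = 0.31.

0.31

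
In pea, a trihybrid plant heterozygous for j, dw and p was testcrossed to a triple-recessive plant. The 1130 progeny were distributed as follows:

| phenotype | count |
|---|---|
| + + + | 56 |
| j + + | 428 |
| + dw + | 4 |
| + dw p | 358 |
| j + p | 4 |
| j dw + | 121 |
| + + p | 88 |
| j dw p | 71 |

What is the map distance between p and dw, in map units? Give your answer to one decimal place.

The two most frequent reciprocal classes, + dw p and j + +, are the parental types, so the F1 was + dw p / j + +.
The two rarest classes, + dw + and j + p, are the double crossovers. Comparing them with the parentals, only the p allele has switched, so p is the middle locus and the order is dw – p – j.
Crossovers in the dw–p interval produce the single-crossover classes + + p and j dw + (88 + 121 = 209) plus the double crossovers (8).
RF(dw–p) = (209 + 8) / 1130 = 217/1130 = 0.1920 → 19.2 map units.

19.2 map units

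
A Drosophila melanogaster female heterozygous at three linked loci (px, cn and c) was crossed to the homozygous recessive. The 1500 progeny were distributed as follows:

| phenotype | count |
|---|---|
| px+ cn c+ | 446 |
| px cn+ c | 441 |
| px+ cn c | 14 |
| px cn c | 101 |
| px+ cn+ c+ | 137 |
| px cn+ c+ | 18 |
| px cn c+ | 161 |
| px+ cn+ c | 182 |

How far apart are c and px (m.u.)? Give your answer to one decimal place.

The two most frequent reciprocal classes, px cn+ c and px+ cn c+, are the parental types, so the F1 was px cn+ c / px+ cn c+.
The two rarest classes, px cn+ c+ and px+ cn c, are the double crossovers. Comparing them with the parentals, only the c allele has switched, so c is the middle locus and the order is px – c – cn.
Crossovers in the px–c interval produce the single-crossover classes px+ cn+ c and px cn c+ (182 + 161 = 343) plus the double crossovers (32).
RF(px–c) = (343 + 32) / 1500 = 375/1500 = 0.2500 → 25.0 m.u.

25.0 m.u.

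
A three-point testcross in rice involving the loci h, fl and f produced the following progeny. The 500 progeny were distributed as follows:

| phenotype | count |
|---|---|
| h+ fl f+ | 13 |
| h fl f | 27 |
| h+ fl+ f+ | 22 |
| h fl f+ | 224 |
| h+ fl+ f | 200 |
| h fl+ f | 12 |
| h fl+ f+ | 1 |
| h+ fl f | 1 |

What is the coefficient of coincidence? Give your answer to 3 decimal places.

0.726

The two most frequent reciprocal classes, h+ fl+ f and h fl f+, are the parental types, so the F1 was h+ fl+ f / h fl f+.
The two rarest classes, h+ fl f and h fl+ f+, are the double crossovers. Comparing them with the parentals, only the fl allele has switched, so fl is the middle locus and the order is f – fl – h.
f–fl: (49 + 2)/500 = 0.1020; fl–h: (25 + 2)/500 = 0.0540.
Expected DCO frequency = 0.1020 × 0.0540 ≈ 0.00551; observed = 2/500 ≈ 0.00400.
Coefficient of coincidence = 0.00400/0.00551 ≈ 0.726.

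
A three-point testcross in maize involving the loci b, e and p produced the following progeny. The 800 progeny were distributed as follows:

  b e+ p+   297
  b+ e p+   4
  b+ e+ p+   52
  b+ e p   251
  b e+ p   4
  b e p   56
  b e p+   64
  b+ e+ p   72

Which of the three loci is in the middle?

The two most frequent reciprocal classes, b+ e p and b e+ p+, are the parental types, so the F1 was b+ e p / b e+ p+.
The two rarest classes, b+ e p+ and b e+ p, are the double crossovers. Comparing them with the parentals, only the p allele has switched, so p is the middle locus and the order is b – p – e.

p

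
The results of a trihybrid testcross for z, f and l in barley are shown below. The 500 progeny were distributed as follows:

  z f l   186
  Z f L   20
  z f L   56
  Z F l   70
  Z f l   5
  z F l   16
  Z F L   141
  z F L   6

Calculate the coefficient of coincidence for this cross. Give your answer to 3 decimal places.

0.854

The two most frequent reciprocal classes, z f l and Z F L, are the parental types, so the F1 was z f l / Z F L.
The two rarest classes, Z f l and z F L, are the double crossovers. Comparing them with the parentals, only the z allele has switched, so z is the middle locus and the order is l – z – f.
l–z: (126 + 11)/500 = 0.2740; z–f: (36 + 11)/500 = 0.0940.
Expected DCO frequency = 0.2740 × 0.0940 ≈ 0.02576; observed = 11/500 ≈ 0.02200.
Coefficient of coincidence = 0.02200/0.02576 ≈ 0.854.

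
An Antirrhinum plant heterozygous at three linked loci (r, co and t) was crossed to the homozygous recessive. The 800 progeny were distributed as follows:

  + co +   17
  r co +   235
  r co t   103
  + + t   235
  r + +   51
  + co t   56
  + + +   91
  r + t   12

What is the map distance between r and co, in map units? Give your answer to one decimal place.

17.0 map units

The two most frequent reciprocal classes, + + t and r co +, are the parental types, so the F1 was + + t / r co +.
The two rarest classes, r + t and + co +, are the double crossovers. Comparing them with the parentals, only the r allele has switched, so r is the middle locus and the order is co – r – t.
Crossovers in the co–r interval produce the single-crossover classes + co t and r + + (56 + 51 = 107) plus the double crossovers (29).
RF(co–r) = (107 + 29) / 800 = 136/800 = 0.1700 → 17.0 map units.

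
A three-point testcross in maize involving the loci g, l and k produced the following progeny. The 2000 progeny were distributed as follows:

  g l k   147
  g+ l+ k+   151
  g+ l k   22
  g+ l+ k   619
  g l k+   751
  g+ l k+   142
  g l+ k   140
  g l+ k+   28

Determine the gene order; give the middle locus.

l

The two most frequent reciprocal classes, g l k+ and g+ l+ k, are the parental types, so the F1 was g l k+ / g+ l+ k.
The two rarest classes, g l+ k+ and g+ l k, are the double crossovers. Comparing them with the parentals, only the l allele has switched, so l is the middle locus and the order is g – l – k.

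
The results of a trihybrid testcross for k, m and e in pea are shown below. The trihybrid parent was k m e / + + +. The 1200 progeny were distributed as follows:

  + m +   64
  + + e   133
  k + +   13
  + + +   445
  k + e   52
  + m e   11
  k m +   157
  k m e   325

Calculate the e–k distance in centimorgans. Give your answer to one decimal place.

26.2 centimorgans

The two rarest classes, + m e and k + +, are the double crossovers. Comparing them with the parentals, only the k allele has switched, so k is the middle locus and the order is m – k – e.
Crossovers in the k–e interval produce the single-crossover classes k m + and + + e (157 + 133 = 290) plus the double crossovers (24).
RF(k–e) = (290 + 24) / 1200 = 314/1200 = 0.2617 → 26.2 centimorgans.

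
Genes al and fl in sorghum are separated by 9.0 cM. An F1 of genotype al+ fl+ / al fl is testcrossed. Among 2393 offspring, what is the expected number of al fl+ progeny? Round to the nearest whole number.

108

A map distance of 9.0 cM corresponds to a recombination frequency of 0.090.
The F1 is al+ fl+ / al fl, so al fl+ is a recombinant gamete class with expected frequency r/2 = 0.090/2 = 0.0450.
Expected number = 0.0450 × 2393 = 107.69 ≈ 108.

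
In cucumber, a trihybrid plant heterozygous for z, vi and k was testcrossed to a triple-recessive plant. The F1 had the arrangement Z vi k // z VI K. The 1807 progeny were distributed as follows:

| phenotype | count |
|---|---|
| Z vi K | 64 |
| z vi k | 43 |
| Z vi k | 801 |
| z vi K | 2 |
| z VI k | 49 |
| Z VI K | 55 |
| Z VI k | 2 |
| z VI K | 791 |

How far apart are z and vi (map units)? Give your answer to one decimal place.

The two rarest classes, Z VI k and z vi K, are the double crossovers. Comparing them with the parentals, only the vi allele has switched, so vi is the middle locus and the order is k – vi – z.
Crossovers in the vi–z interval produce the single-crossover classes z vi k and Z VI K (43 + 55 = 98) plus the double crossovers (4).
RF(vi–z) = (98 + 4) / 1807 = 102/1807 = 0.0564 → 5.6 map units.

5.6 map units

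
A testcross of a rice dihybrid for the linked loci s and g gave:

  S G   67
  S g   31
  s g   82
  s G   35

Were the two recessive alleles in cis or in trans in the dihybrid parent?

The two most frequent classes are S G (67) and s g (82); these are the parental (non-recombinant) types.
So the F1 carried S G on one chromosome and s g on the other — the recessive alleles are on the same chromosome (cis / coupling).

cis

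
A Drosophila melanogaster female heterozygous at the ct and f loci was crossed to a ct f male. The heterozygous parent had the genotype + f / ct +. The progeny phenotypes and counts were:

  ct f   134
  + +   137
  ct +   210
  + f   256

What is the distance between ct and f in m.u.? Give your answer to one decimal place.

The recombinant classes are + + and ct f: 137 + 134 = 271.
Recombination frequency = 271/737 = 0.3677 ≈ 36.8%, i.e. 36.8 m.u.

36.8 m.u.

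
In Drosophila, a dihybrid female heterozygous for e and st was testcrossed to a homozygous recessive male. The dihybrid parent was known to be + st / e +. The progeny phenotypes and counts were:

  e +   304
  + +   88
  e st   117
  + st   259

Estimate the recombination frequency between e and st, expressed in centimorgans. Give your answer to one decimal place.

The recombinant classes are + + and e st: 88 + 117 = 205.
Recombination frequency = 205/768 = 0.2669 ≈ 26.7%, i.e. 26.7 centimorgans.

26.7 centimorgans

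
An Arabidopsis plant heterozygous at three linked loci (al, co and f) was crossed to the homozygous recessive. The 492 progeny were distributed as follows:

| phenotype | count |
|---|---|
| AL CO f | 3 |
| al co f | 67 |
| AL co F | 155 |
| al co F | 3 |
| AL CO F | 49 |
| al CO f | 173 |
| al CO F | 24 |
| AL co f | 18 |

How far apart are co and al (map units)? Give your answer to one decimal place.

24.8 map units

The two most frequent reciprocal classes, AL co F and al CO f, are the parental types, so the F1 was AL co F / al CO f.
The two rarest classes, al co F and AL CO f, are the double crossovers. Comparing them with the parentals, only the al allele has switched, so al is the middle locus and the order is co – al – f.
Crossovers in the co–al interval produce the single-crossover classes AL CO F and al co f (49 + 67 = 116) plus the double crossovers (6).
RF(co–al) = (116 + 6) / 492 = 122/492 = 0.2480 → 24.8 map units.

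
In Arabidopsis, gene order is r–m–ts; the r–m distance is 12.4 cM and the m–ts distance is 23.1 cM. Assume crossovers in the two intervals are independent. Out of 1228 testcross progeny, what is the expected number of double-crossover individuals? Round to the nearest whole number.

Map distances give recombination frequencies of 0.124 and 0.231 for the two intervals.
With no interference, expected double-crossover frequency = 0.124 × 0.231 = 0.02864.
Expected number = 0.02864 × 1228 = 35.17 ≈ 35.

35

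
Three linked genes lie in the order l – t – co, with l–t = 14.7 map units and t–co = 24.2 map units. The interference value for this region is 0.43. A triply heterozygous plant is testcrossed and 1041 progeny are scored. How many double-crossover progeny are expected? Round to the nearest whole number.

Map distances give recombination frequencies of 0.147 and 0.242 for the two intervals.
With interference 0.43 (so coincidence = 0.57), expected double-crossover frequency = 0.147 × 0.242 × 0.57 = 0.02028.
Expected number = 0.02028 × 1041 = 21.11 ≈ 21.

21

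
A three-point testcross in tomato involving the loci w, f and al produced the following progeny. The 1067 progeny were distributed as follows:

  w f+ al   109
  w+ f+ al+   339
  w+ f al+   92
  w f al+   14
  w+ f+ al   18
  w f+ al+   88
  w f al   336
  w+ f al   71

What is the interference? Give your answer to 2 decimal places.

0.23

The two most frequent reciprocal classes, w f al and w+ f+ al+, are the parental types, so the F1 was w f al / w+ f+ al+.
The two rarest classes, w f al+ and w+ f+ al, are the double crossovers. Comparing them with the parentals, only the al allele has switched, so al is the middle locus and the order is w – al – f.
w–al: (159 + 32)/1067 = 0.1790; al–f: (201 + 32)/1067 = 0.2184.
Expected DCO frequency = 0.1790 × 0.2184 ≈ 0.03909; observed = 32/1067 ≈ 0.02999.
Coefficient of coincidence = 0.02999/0.03909 ≈ 0.77; interference = 1 − 0.77 = 0.23.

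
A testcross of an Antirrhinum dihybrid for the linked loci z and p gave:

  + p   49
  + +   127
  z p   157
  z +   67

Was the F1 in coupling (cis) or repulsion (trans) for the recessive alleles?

The two most frequent classes are + + (127) and z p (157); these are the parental (non-recombinant) types.
So the F1 carried + + on one chromosome and z p on the other — the recessive alleles are on the same chromosome (cis / coupling).

cis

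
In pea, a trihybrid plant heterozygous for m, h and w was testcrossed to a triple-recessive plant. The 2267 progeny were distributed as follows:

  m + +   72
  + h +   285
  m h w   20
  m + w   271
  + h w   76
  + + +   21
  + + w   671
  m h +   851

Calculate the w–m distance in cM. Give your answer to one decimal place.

The two most frequent reciprocal classes, m h + and + + w, are the parental types, so the F1 was m h + / + + w.
The two rarest classes, m h w and + + +, are the double crossovers. Comparing them with the parentals, only the w allele has switched, so w is the middle locus and the order is m – w – h.
Crossovers in the m–w interval produce the single-crossover classes + h + and m + w (285 + 271 = 556) plus the double crossovers (41).
RF(m–w) = (556 + 41) / 2267 = 597/2267 = 0.2633 → 26.3 cM.

26.3 cM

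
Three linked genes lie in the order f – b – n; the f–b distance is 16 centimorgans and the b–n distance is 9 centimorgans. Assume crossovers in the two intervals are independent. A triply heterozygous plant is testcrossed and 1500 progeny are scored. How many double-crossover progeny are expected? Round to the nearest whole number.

22

Map distances give recombination frequencies of 0.160 and 0.090 for the two intervals.
With no interference, expected double-crossover frequency = 0.160 × 0.090 = 0.01440.
Expected number = 0.01440 × 1500 = 21.60 ≈ 22.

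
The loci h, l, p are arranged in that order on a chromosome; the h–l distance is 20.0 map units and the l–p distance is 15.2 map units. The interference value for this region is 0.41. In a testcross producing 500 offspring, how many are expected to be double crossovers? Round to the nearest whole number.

Map distances give recombination frequencies of 0.200 and 0.152 for the two intervals.
With interference 0.41 (so coincidence = 0.59), expected double-crossover frequency = 0.200 × 0.152 × 0.59 = 0.01794.
Expected number = 0.01794 × 500 = 8.97 ≈ 9.

9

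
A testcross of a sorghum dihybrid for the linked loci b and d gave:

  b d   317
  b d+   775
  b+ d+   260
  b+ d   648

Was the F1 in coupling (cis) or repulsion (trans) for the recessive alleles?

The two most frequent classes are b+ d (648) and b d+ (775); these are the parental (non-recombinant) types.
So the F1 carried b+ d on one chromosome and b d+ on the other — the recessive alleles are on opposite chromosomes (trans / repulsion).

trans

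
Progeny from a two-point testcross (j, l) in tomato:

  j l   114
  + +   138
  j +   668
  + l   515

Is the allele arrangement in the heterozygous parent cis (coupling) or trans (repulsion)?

trans

The two most frequent classes are + l (515) and j + (668); these are the parental (non-recombinant) types.
So the F1 carried + l on one chromosome and j + on the other — the recessive alleles are on opposite chromosomes (trans / repulsion).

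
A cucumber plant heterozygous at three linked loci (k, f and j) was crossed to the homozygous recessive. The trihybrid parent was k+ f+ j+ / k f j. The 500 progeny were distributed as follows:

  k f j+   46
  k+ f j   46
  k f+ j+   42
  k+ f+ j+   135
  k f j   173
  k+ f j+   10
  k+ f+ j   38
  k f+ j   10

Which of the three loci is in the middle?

The two rarest classes, k+ f j+ and k f+ j, are the double crossovers. Comparing them with the parentals, only the f allele has switched, so f is the middle locus and the order is k – f – j.

f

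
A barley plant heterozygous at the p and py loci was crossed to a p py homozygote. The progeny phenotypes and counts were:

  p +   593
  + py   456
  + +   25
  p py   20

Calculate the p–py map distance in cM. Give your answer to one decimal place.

4.1 cM

The two most frequent classes, + py (456) and p + (593), are the parental types, so the F1 was + py / p +.
The recombinant classes are + + and p py: 25 + 20 = 45.
Recombination frequency = 45/1094 = 0.0411 ≈ 4.1%, i.e. 4.1 cM.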